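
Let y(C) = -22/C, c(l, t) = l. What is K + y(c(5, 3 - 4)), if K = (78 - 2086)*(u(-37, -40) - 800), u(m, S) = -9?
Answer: 8122338/5 ≈ 1.6245e+6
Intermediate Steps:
K = 1624472 (K = (78 - 2086)*(-9 - 800) = -2008*(-809) = 1624472)
K + y(c(5, 3 - 4)) = 1624472 - 22/5 = 8122338/5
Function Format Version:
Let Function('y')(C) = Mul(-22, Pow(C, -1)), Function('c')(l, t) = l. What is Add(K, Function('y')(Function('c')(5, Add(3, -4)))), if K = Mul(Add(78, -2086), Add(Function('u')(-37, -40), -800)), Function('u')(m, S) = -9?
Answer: Rational(8122338, 5) ≈ 1.6245e+6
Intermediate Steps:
K = 1624472 (K = Mul(Add(78, -2086), Add(-9, -800)) = Mul(-2008, -809) = 1624472)
Add(K, Function('y')(Function('c')(5, Add(3, -4)))) = Add(1624472, Mul(-22, Pow(5, -1))) = Add(1624472, Mul(-22, Rational(1, 5))) = Add(1624472, Rational(-22, 5)) = Rational(8122338, 5)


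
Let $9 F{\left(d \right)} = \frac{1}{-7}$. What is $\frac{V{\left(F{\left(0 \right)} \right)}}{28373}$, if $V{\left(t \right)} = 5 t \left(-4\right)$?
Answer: $\frac{20}{1787499} \approx 1.1189 \cdot 10^{-5}$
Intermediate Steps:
$F{\left(d \right)} = - \frac{1}{63}$ ($F{\left(d \right)} = \frac{1}{9 \left(-7\right)} = \frac{1}{9} \left(- \frac{1}{7}\right) = - \frac{1}{63}$)
$V{\left(t \right)} = - 20 t$
$\frac{V{\left(F{\left(0 \right)} \right)}}{28373} = \frac{\left(-20\right) \left(- \frac{1}{63}\right)}{28373} = \frac{20}{63} \cdot \frac{1}{28373} = \frac{20}{1787499}$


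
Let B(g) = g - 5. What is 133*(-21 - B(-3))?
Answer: -1729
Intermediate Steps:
B(g) = -5 + g
133*(-21 - B(-3)) = 133*(-21 - (-5 - 3)) = 133*(-21 - 1*(-8)) = 133*(-21 + 8) = 133*(-13) = -1729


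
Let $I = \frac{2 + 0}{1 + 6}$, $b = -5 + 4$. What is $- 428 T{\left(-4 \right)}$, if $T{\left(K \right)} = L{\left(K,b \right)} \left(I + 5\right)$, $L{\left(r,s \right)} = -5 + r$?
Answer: $\frac{142524}{7} \approx 20361.0$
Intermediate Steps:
$b = -1$
$I = \frac{2}{7} \approx 0.28571$
$T{\left(K \right)} = - \frac{185}{7} + \frac{37 K}{7}$ ($T{\left(K \right)} = \left(-5 + K\right) \left(\frac{2}{7} + 5\right) = \left(-5 + K\right) \frac{37}{7} = - \frac{185}{7} + \frac{37 K}{7}$)
$- 428 T{\left(-4 \right)} = - 428 \left(- \frac{185}{7} + \frac{37}{7} \left(-4\right)\right) = - 428 \left(- \frac{185}{7} - \frac{148}{7}\right) = \left(-428\right) \left(- \frac{333}{7}\right) = \frac{142524}{7}$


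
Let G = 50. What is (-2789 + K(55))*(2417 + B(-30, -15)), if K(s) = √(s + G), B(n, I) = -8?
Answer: -6718701 + 2409*√105 ≈ -6.6940e+6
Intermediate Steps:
K(s) = √(50 + s) (K(s) = √(s + 50) = √(50 + s))
(-2789 + K(55))*(2417 + B(-30, -15)) = (-2789 + √(50 + 55))*(2417 - 8) = (-2789 + √105)*2409 = -6718701 + 2409*√105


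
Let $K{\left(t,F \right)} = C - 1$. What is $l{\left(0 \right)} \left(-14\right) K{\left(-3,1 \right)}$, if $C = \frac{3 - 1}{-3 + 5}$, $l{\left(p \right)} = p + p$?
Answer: $0$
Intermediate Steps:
$l{\left(p \right)} = 2 p$
$C = 1$ ($C = \frac{2}{2} = 2 \cdot \frac{1}{2} = 1$)
$K{\left(t,F \right)} = 0$ ($K{\left(t,F \right)} = 1 - 1 = 0$)
$l{\left(0 \right)} \left(-14\right) K{\left(-3,1 \right)} = 2 \cdot 0 \left(-14\right) 0 = 0 \left(-14\right) 0 = 0 \cdot 0 = 0$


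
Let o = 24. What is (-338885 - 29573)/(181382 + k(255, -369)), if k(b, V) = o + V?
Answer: -368458/181037 ≈ -2.0353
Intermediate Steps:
k(b, V) = 24 + V
(-338885 - 29573)/(181382 + k(255, -369)) = (-338885 - 29573)/(181382 + (24 - 369)) = -368458/(181382 - 345) = -368458/181037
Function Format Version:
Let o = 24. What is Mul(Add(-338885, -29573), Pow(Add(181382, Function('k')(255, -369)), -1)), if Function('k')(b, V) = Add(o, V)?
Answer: Rational(-368458, 181037) ≈ -2.0353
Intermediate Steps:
Function('k')(b, V) = Add(24, V)
Mul(Add(-338885, -29573), Pow(Add(181382, Function('k')(255, -369)), -1)) = Mul(Add(-338885, -29573), Pow(Add(181382, Add(24, -369)), -1)) = Mul(-368458, Pow(Add(181382, -345), -1)) = Mul(-368458, Pow(181037, -1)) = Mul(-368458, Rational(1, 181037)) = Rational(-368458, 181037)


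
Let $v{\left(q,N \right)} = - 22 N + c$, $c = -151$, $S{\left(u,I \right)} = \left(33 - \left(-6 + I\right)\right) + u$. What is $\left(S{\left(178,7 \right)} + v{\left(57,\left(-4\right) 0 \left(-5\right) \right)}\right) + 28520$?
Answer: $28579$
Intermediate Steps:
$S{\left(u,I \right)} = 39 + u - I$ ($S{\left(u,I \right)} = \left(39 - I\right) + u = 39 + u - I$)
$v{\left(q,N \right)} = -151 - 22 N$ ($v{\left(q,N \right)} = - 22 N - 151 = -151 - 22 N$)
$\left(S{\left(178,7 \right)} + v{\left(57,\left(-4\right) 0 \left(-5\right) \right)}\right) + 28520 = \left(\left(39 + 178 - 7\right) - \left(151 + 22 \left(-4\right) 0 \left(-5\right)\right)\right) + 28520 = \left(\left(39 + 178 - 7\right) - \left(151 + 22 \cdot 0 \left(-5\right)\right)\right) + 28520 = \left(210 - 151\right) + 28520 = 59 + 28520 = 28579$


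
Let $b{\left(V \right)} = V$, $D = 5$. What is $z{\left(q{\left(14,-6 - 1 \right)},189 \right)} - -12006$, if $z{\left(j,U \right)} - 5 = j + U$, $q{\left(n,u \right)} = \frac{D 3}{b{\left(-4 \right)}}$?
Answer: $\frac{48785}{4} \approx 12196.0$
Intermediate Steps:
$q{\left(n,u \right)} = - \frac{15}{4}$ ($q{\left(n,u \right)} = \frac{5 \cdot 3}{-4} = 15 \left(- \frac{1}{4}\right) = - \frac{15}{4}$)
$z{\left(j,U \right)} = 5 + U + j$ ($z{\left(j,U \right)} = 5 + \left(j + U\right) = 5 + \left(U + j\right) = 5 + U + j$)
$z{\left(q{\left(14,-6 - 1 \right)},189 \right)} - -12006 = \left(5 + 189 - \frac{15}{4}\right) - -12006 = \frac{761}{4} + 12006 = \frac{48785}{4}$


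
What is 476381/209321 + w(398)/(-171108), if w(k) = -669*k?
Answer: 3267781625/852773754 ≈ 3.8319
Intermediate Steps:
476381/209321 + w(398)/(-171108) = 476381/209321 - 669*398/(-171108) = 476381*(1/209321) - 266262*(-1/171108) = 476381/209321 + 44377/28518 = 3267781625/852773754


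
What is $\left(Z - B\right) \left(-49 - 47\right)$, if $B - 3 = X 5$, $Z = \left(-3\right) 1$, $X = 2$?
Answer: $1536$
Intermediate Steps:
$Z = -3$
$B = 13$ ($B = 3 + 2 \cdot 5 = 3 + 10 = 13$)
$\left(Z - B\right) \left(-49 - 47\right) = \left(-3 - 13\right) \left(-49 - 47\right) = - 16 \left(-49 - 47\right) = \left(-16\right) \left(-96\right) = 1536$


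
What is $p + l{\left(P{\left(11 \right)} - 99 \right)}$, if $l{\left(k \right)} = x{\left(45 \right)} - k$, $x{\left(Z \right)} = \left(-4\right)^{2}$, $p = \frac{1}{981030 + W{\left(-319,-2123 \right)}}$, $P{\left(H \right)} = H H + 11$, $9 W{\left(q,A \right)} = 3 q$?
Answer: $- \frac{50027104}{2942771} \approx -17.0$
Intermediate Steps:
$W{\left(q,A \right)} = \frac{q}{3}$ ($W{\left(q,A \right)} = \frac{3 q}{9} = \frac{q}{3}$)
$P{\left(H \right)} = 11 + H^{2}$ ($P{\left(H \right)} = H^{2} + 11 = 11 + H^{2}$)
$p = \frac{3}{2942771}$ ($p = \frac{1}{981030 + \frac{1}{3} \left(-319\right)} = \frac{1}{981030 - \frac{319}{3}} = \frac{1}{\frac{2942771}{3}} = \frac{3}{2942771} \approx 1.0194 \cdot 10^{-6}$)
$x{\left(Z \right)} = 16$
$l{\left(k \right)} = 16 - k$
$p + l{\left(P{\left(11 \right)} - 99 \right)} = \frac{3}{2942771} + \left(16 - \left(\left(11 + 11^{2}\right) - 99\right)\right) = \frac{3}{2942771} + \left(16 - \left(\left(11 + 121\right) - 99\right)\right) = \frac{3}{2942771} + \left(16 - \left(132 - 99\right)\right) = \frac{3}{2942771} + \left(16 - 33\right) = \frac{3}{2942771} - 17 = - \frac{50027104}{2942771}$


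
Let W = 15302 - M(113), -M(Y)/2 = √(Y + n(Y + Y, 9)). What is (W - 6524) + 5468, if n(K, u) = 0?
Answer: 14246 + 2*√113 ≈ 14267.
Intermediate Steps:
M(Y) = -2*√Y (M(Y) = -2*√(Y + 0) = -2*√Y)
W = 15302 + 2*√113 (W = 15302 - (-2)*√113 = 15302 + 2*√113 ≈ 15323.)
(W - 6524) + 5468 = ((15302 + 2*√113) - 6524) + 5468 = (8778 + 2*√113) + 5468 = 14246 + 2*√113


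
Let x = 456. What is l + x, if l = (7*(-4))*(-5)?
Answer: 596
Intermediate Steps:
l = 140 (l = -28*(-5) = 140)
l + x = 140 + 456 = 596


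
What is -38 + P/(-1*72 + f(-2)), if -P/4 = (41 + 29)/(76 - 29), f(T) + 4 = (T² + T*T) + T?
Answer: -1782/47 ≈ -37.915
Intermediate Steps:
f(T) = -4 + T + 2*T² (f(T) = -4 + ((T² + T*T) + T) = -4 + ((T² + T²) + T) = -4 + (2*T² + T) = -4 + (T + 2*T²) = -4 + T + 2*T²)
P = -280/47 (P = -4*(41 + 29)/(76 - 29) = -280/47 ≈ -5.9574)
-38 + P/(-1*72 + f(-2)) = -38 - 280/(47*(-1*72 + (-4 - 2 + 2*(-2)²))) = -38 - 280/(47*(-72 + (-4 - 2 + 2*4))) = -38 - 280/(47*(-72 + (-4 - 2 + 8))) = -38 - 280/(47*(-72 + 2)) = -38 - 280/47/(-70) = -38 - 280/47*(-1/70) = -38 + 4/47 = -1782/47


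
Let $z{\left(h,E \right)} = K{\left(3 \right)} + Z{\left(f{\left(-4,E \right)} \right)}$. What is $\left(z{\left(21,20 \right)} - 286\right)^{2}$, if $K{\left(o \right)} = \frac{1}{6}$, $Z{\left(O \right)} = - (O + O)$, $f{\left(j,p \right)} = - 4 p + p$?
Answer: $\frac{990025}{36} \approx 27501.0$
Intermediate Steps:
$f{\left(j,p \right)} = - 3 p$
$Z{\left(O \right)} = - 2 O$
$K{\left(o \right)} = \frac{1}{6}$
$z{\left(h,E \right)} = \frac{1}{6} + 6 E$ ($z{\left(h,E \right)} = \frac{1}{6} - 2 \left(- 3 E\right) = \frac{1}{6} + 6 E$)
$\left(z{\left(21,20 \right)} - 286\right)^{2} = \left(\left(\frac{1}{6} + 6 \cdot 20\right) - 286\right)^{2} = \left(\left(\frac{1}{6} + 120\right) - 286\right)^{2} = \left(\frac{721}{6} - 286\right)^{2} = \left(- \frac{995}{6}\right)^{2} = \frac{990025}{36}$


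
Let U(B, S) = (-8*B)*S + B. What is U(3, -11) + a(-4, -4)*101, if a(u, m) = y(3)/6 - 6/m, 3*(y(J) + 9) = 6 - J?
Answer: 1703/6 ≈ 283.83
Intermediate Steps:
y(J) = -7 - J/3 (y(J) = -9 + (6 - J)/3 = -9 + (2 - J/3) = -7 - J/3)
a(u, m) = -4/3 - 6/m (a(u, m) = (-7 - ⅓*3)/6 - 6/m = (-7 - 1)*(⅙) - 6/m = -8*⅙ - 6/m = -4/3 - 6/m)
U(B, S) = B - 8*B*S (U(B, S) = -8*B*S + B = B - 8*B*S)
U(3, -11) + a(-4, -4)*101 = 3*(1 - 8*(-11)) + (-4/3 - 6/(-4))*101 = 3*(1 + 88) + (-4/3 - 6*(-¼))*101 = 3*89 + (-4/3 + 3/2)*101 = 267 + (⅙)*101 = 267 + 101/6 = 1703/6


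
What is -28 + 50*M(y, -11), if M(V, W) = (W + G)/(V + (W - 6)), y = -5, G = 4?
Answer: -133/11 ≈ -12.091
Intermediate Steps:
M(V, W) = (4 + W)/(-6 + V + W) (M(V, W) = (W + 4)/(V + (W - 6)) = (4 + W)/(V + (-6 + W)) = (4 + W)/(-6 + V + W))
-28 + 50*M(y, -11) = -28 + 50*((4 - 11)/(-6 - 5 - 11)) = -28 + 50*(-7/(-22)) = -28 + 50*(-1/22*(-7)) = -28 + 50*(7/22) = -28 + 175/11 = -133/11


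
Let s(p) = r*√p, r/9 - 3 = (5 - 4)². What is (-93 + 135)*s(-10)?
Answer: 1512*I*√10 ≈ 4781.4*I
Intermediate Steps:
r = 36 (r = 27 + 9*(5 - 4)² = 27 + 9*1² = 27 + 9*1 = 27 + 9 = 36)
s(p) = 36*√p
(-93 + 135)*s(-10) = (-93 + 135)*(36*√(-10)) = 42*(36*(I*√10)) = 42*(36*I*√10) = 1512*I*√10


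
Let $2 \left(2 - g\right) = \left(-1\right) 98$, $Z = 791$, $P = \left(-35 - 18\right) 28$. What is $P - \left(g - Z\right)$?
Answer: $-744$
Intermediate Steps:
$P = -1484$ ($P = \left(-53\right) 28 = -1484$)
$g = 51$ ($g = 2 - \frac{\left(-1\right) 98}{2} = 2 - -49 = 2 + 49 = 51$)
$P - \left(g - Z\right) = -1484 - \left(51 - 791\right) = -1484 - -740 = -1484 + 740 = -744$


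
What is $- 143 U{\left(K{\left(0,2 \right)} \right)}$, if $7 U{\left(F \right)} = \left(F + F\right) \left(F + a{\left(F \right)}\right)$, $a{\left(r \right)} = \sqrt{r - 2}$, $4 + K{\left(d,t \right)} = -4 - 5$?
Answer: $- \frac{48334}{7} + \frac{3718 i \sqrt{15}}{7} \approx -6904.9 + 2057.1 i$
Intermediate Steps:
$K{\left(d,t \right)} = -13$ ($K{\left(d,t \right)} = -4 - 9 = -13$)
$a{\left(r \right)} = \sqrt{-2 + r}$
$U{\left(F \right)} = \frac{2 F \left(F + \sqrt{-2 + F}\right)}{7}$ ($U{\left(F \right)} = \frac{\left(F + F\right) \left(F + \sqrt{-2 + F}\right)}{7} = \frac{2 F \left(F + \sqrt{-2 + F}\right)}{7}$)
$- 143 U{\left(K{\left(0,2 \right)} \right)} = - 143 \cdot \frac{2}{7} \left(-13\right) \left(-13 + \sqrt{-2 - 13}\right) = - 143 \cdot \frac{2}{7} \left(-13\right) \left(-13 + \sqrt{-15}\right) = - 143 \cdot \frac{2}{7} \left(-13\right) \left(-13 + i \sqrt{15}\right) = - 143 \left(\frac{338}{7} - \frac{26 i \sqrt{15}}{7}\right) = - \frac{48334}{7} + \frac{3718 i \sqrt{15}}{7}$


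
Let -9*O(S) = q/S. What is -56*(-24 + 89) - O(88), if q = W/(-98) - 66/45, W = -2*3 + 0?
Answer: -2118917833/582120 ≈ -3640.0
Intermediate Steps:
W = -6 (W = -6 + 0 = -6)
q = -1033/735 (q = -6/(-98) - 66/45 = -6*(-1/98) - 66*1/45 = 3/49 - 22/15 = -1033/735 ≈ -1.4054)
O(S) = 1033/(6615*S) (O(S) = -(-1033)/(6615*S) = 1033/(6615*S))
-56*(-24 + 89) - O(88) = -56*(-24 + 89) - 1033/(6615*88) = -56*65 - 1033/(6615*88) = -3640 - 1*1033/582120 = -3640 - 1033/582120 = -2118917833/582120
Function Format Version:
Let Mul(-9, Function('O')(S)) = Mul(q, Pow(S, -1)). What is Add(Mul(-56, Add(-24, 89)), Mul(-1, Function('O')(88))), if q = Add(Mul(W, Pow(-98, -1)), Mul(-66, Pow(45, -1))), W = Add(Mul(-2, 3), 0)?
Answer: Rational(-2118917833, 582120) ≈ -3640.0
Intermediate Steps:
W = -6 (W = Add(-6, 0) = -6)
q = Rational(-1033, 735) (q = Add(Mul(-6, Pow(-98, -1)), Mul(-66, Pow(45, -1))) = Add(Mul(-6, Rational(-1, 98)), Mul(-66, Rational(1, 45))) = Add(Rational(3, 49), Rational(-22, 15)) = Rational(-1033, 735) ≈ -1.4054)
Function('O')(S) = Mul(Rational(1033, 6615), Pow(S, -1)) (Function('O')(S) = Mul(Rational(-1, 9), Mul(Rational(-1033, 735), Pow(S, -1))) = Mul(Rational(1033, 6615), Pow(S, -1)))
Add(Mul(-56, Add(-24, 89)), Mul(-1, Function('O')(88))) = Add(Mul(-56, Add(-24, 89)), Mul(-1, Mul(Rational(1033, 6615), Pow(88, -1)))) = Add(Mul(-56, 65), Mul(-1, Mul(Rational(1033, 6615), Rational(1, 88)))) = Add(-3640, Mul(-1, Rational(1033, 582120))) = Add(-3640, Rational(-1033, 582120)) = Rational(-2118917833, 582120)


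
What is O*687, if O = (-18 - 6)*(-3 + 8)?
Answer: -82440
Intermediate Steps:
O = -120 (O = -24*5 = -120)
O*687 = -120*687 = -82440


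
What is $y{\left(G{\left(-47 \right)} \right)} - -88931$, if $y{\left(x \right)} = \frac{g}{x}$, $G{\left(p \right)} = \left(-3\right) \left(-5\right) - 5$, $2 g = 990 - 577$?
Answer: $\frac{1779033}{20} \approx 88952.0$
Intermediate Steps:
$g = \frac{413}{2}$ ($g = \frac{990 - 577}{2} = \frac{1}{2} \cdot 413 = \frac{413}{2} \approx 206.5$)
$G{\left(p \right)} = 10$ ($G{\left(p \right)} = 15 - 5 = 10$)
$y{\left(x \right)} = \frac{413}{2 x}$
$y{\left(G{\left(-47 \right)} \right)} - -88931 = \frac{413}{2 \cdot 10} - -88931 = \frac{413}{2} \cdot \frac{1}{10} + 88931 = \frac{413}{20} + 88931 = \frac{1779033}{20}$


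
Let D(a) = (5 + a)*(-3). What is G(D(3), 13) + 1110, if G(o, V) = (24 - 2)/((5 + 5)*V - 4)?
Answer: 69941/63 ≈ 1110.2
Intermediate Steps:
D(a) = -15 - 3*a
G(o, V) = 22/(-4 + 10*V) (G(o, V) = 22/(10*V - 4) = 22/(-4 + 10*V))
G(D(3), 13) + 1110 = 11/(-2 + 5*13) + 1110 = 11/(-2 + 65) + 1110 = 11/63 + 1110 = 69941/63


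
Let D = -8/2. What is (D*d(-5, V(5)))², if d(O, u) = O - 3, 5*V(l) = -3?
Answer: 1024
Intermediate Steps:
V(l) = -⅗ (V(l) = (⅕)*(-3) = -⅗)
d(O, u) = -3 + O
D = -4 (D = -8*½ = -4)
(D*d(-5, V(5)))² = (-4*(-3 - 5))² = (-4*(-8))² = 32² = 1024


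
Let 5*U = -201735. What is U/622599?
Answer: -13449/207533 ≈ -0.064804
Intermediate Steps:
U = -40347 (U = (1/5)*(-201735) = -40347)
U/622599 = -40347/622599 = -40347*1/622599 = -13449/207533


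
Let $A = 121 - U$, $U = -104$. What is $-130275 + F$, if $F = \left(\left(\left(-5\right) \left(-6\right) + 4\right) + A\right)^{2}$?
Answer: $-63194$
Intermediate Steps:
$A = 225$ ($A = 121 - -104 = 121 + 104 = 225$)
$F = 67081$ ($F = \left(\left(\left(-5\right) \left(-6\right) + 4\right) + 225\right)^{2} = \left(\left(30 + 4\right) + 225\right)^{2} = \left(34 + 225\right)^{2} = 259^{2} = 67081$)
$-130275 + F = -130275 + 67081 = -63194$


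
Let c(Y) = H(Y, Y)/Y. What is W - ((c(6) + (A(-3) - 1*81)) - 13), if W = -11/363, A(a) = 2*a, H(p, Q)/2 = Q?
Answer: 3233/33 ≈ 97.970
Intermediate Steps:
H(p, Q) = 2*Q
c(Y) = 2 (c(Y) = (2*Y)/Y = 2)
W = -1/33 (W = -11*1/363 = -1/33 ≈ -0.030303)
W - ((c(6) + (A(-3) - 1*81)) - 13) = -1/33 - ((2 + (2*(-3) - 1*81)) - 13) = -1/33 - ((2 + (-6 - 81)) - 13) = -1/33 - ((2 - 87) - 13) = -1/33 - (-85 - 13) = -1/33 - 1*(-98) = -1/33 + 98 = 3233/33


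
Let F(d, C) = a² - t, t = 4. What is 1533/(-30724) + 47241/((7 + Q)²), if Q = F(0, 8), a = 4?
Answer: 1450879071/11091364 ≈ 130.81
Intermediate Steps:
F(d, C) = 12 (F(d, C) = 4² - 1*4 = 16 - 4 = 12)
Q = 12
1533/(-30724) + 47241/((7 + Q)²) = 1533/(-30724) + 47241/((7 + 12)²) = 1533*(-1/30724) + 47241/(19²) = -1533/30724 + 47241/361 = 1450879071/11091364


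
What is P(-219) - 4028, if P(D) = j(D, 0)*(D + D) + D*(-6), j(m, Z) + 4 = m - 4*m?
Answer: -288728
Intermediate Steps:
j(m, Z) = -4 - 3*m (j(m, Z) = -4 + (m - 4*m) = -4 - 3*m)
P(D) = -6*D + 2*D*(-4 - 3*D) (P(D) = (-4 - 3*D)*(D + D) + D*(-6) = (-4 - 3*D)*(2*D) - 6*D = 2*D*(-4 - 3*D) - 6*D = -6*D + 2*D*(-4 - 3*D))
P(-219) - 4028 = -2*(-219)*(7 + 3*(-219)) - 4028 = -2*(-219)*(7 - 657) - 4028 = -2*(-219)*(-650) - 4028 = -284700 - 4028 = -288728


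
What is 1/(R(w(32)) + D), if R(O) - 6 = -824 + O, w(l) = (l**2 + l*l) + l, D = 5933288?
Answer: 1/5934550 ≈ 1.6850e-7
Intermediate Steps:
w(l) = l + 2*l**2 (w(l) = (l**2 + l**2) + l = 2*l**2 + l = l + 2*l**2)
R(O) = -818 + O (R(O) = 6 + (-824 + O) = -818 + O)
1/(R(w(32)) + D) = 1/((-818 + 32*(1 + 2*32)) + 5933288) = 1/((-818 + 32*(1 + 64)) + 5933288) = 1/((-818 + 32*65) + 5933288) = 1/((-818 + 2080) + 5933288) = 1/(1262 + 5933288) = 1/5934550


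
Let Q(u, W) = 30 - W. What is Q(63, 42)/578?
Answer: -6/289 ≈ -0.020761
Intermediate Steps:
Q(63, 42)/578 = (30 - 1*42)/578 = (30 - 42)*(1/578) = -12*1/578 = -6/289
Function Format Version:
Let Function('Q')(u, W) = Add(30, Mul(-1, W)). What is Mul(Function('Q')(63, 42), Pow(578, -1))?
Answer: Rational(-6, 289) ≈ -0.020761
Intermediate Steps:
Mul(Function('Q')(63, 42), Pow(578, -1)) = Mul(Add(30, Mul(-1, 42)), Pow(578, -1)) = Mul(Add(30, -42), Rational(1, 578)) = Mul(-12, Rational(1, 578)) = Rational(-6, 289)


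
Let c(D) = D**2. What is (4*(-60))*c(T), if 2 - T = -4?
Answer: -8640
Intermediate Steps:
T = 6 (T = 2 - 1*(-4) = 2 + 4 = 6)
(4*(-60))*c(T) = (4*(-60))*6**2 = -240*36 = -8640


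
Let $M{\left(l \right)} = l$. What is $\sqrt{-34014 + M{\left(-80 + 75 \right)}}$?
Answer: $i \sqrt{34019} \approx 184.44 i$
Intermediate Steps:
$\sqrt{-34014 + M{\left(-80 + 75 \right)}} = \sqrt{-34014 + \left(-80 + 75\right)} = \sqrt{-34014 - 5} = \sqrt{-34019} = i \sqrt{34019}$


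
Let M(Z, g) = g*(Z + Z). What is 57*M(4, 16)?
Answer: 7296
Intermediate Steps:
M(Z, g) = 2*Z*g (M(Z, g) = g*(2*Z) = 2*Z*g)
57*M(4, 16) = 57*(2*4*16) = 57*128 = 7296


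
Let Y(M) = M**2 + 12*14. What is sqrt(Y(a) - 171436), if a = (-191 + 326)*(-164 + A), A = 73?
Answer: sqrt(150749957) ≈ 12278.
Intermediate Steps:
a = -12285 (a = (-191 + 326)*(-164 + 73) = 135*(-91) = -12285)
Y(M) = 168 + M**2 (Y(M) = M**2 + 168 = 168 + M**2)
sqrt(Y(a) - 171436) = sqrt((168 + (-12285)**2) - 171436) = sqrt((168 + 150921225) - 171436) = sqrt(150921393 - 171436) = sqrt(150749957)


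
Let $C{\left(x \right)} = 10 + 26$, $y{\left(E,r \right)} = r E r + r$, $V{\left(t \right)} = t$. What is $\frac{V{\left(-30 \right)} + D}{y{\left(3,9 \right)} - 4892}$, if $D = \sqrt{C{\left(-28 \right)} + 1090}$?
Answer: $\frac{3}{464} - \frac{\sqrt{1126}}{4640} \approx -0.00076636$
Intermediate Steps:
$y{\left(E,r \right)} = r + E r^{2}$ ($y{\left(E,r \right)} = E r r + r = E r^{2} + r = r + E r^{2}$)
$C{\left(x \right)} = 36$
$D = \sqrt{1126}$ ($D = \sqrt{36 + 1090} = \sqrt{1126} \approx 33.556$)
$\frac{V{\left(-30 \right)} + D}{y{\left(3,9 \right)} - 4892} = \frac{-30 + \sqrt{1126}}{9 \left(1 + 3 \cdot 9\right) - 4892} = \frac{-30 + \sqrt{1126}}{9 \left(1 + 27\right) - 4892} = \frac{-30 + \sqrt{1126}}{9 \cdot 28 - 4892} = \frac{-30 + \sqrt{1126}}{252 - 4892} = \frac{-30 + \sqrt{1126}}{-4640} = \left(-30 + \sqrt{1126}\right) \left(- \frac{1}{4640}\right) = \frac{3}{464} - \frac{\sqrt{1126}}{4640}$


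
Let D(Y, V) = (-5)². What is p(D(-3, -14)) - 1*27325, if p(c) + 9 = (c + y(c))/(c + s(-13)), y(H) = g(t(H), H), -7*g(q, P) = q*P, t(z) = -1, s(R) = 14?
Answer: -7461982/273 ≈ -27333.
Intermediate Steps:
g(q, P) = -P*q/7 (g(q, P) = -q*P/7 = -P*q/7)
y(H) = H/7 (y(H) = -⅐*H*(-1) = H/7)
D(Y, V) = 25
p(c) = -9 + 8*c/(7*(14 + c)) (p(c) = -9 + (c + c/7)/(c + 14) = -9 + (8*c/7)/(14 + c) = -9 + 8*c/(7*(14 + c)))
p(D(-3, -14)) - 1*27325 = (-882 - 55*25)/(7*(14 + 25)) - 1*27325 = (⅐)*(-882 - 1375)/39 - 27325 = (⅐)*(1/39)*(-2257) - 27325 = -2257/273 - 27325 = -7461982/273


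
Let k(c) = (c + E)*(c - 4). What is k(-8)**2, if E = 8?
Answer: 0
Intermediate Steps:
k(c) = (-4 + c)*(8 + c) (k(c) = (c + 8)*(c - 4) = (8 + c)*(-4 + c) = (-4 + c)*(8 + c))
k(-8)**2 = (-32 + (-8)**2 + 4*(-8))**2 = (-32 + 64 - 32)**2 = 0**2 = 0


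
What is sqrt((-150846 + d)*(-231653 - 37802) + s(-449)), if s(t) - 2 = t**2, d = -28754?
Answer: sqrt(48394319603) ≈ 2.1999e+5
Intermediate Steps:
s(t) = 2 + t**2
sqrt((-150846 + d)*(-231653 - 37802) + s(-449)) = sqrt((-150846 - 28754)*(-231653 - 37802) + (2 + (-449)**2)) = sqrt(-179600*(-269455) + (2 + 201601)) = sqrt(48394118000 + 201603) = sqrt(48394319603)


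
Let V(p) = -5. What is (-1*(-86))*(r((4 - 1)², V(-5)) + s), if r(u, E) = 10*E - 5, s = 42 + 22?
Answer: 774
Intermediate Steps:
s = 64
r(u, E) = -5 + 10*E
(-1*(-86))*(r((4 - 1)², V(-5)) + s) = (-1*(-86))*((-5 + 10*(-5)) + 64) = 86*((-5 - 50) + 64) = 86*(-55 + 64) = 86*9 = 774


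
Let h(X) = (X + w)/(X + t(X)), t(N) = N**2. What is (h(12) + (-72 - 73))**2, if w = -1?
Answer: 511166881/24336 ≈ 21005.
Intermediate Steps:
h(X) = (-1 + X)/(X + X**2) (h(X) = (X - 1)/(X + X**2) = (-1 + X)/(X + X**2))
(h(12) + (-72 - 73))**2 = ((-1 + 12)/(12*(1 + 12)) + (-72 - 73))**2 = ((1/12)*11/13 - 145)**2 = ((1/12)*(1/13)*11 - 145)**2 = (11/156 - 145)**2 = (-22609/156)**2 = 511166881/24336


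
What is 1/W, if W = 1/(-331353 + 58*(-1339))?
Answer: -409015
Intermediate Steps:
W = -1/409015 (W = 1/(-331353 - 77662) = 1/(-409015) = -1/409015 ≈ -2.4449e-6)
1/W = 1/(-1/409015) = -409015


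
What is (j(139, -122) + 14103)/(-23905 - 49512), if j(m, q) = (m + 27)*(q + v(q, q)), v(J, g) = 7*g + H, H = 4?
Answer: 147249/73417 ≈ 2.0057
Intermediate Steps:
v(J, g) = 4 + 7*g (v(J, g) = 7*g + 4 = 4 + 7*g)
j(m, q) = (4 + 8*q)*(27 + m) (j(m, q) = (m + 27)*(q + (4 + 7*q)) = (27 + m)*(4 + 8*q) = (4 + 8*q)*(27 + m))
(j(139, -122) + 14103)/(-23905 - 49512) = ((108 + 4*139 + 216*(-122) + 8*139*(-122)) + 14103)/(-23905 - 49512) = ((108 + 556 - 26352 - 135664) + 14103)/(-73417) = (-161352 + 14103)*(-1/73417) = -147249*(-1/73417) = 147249/73417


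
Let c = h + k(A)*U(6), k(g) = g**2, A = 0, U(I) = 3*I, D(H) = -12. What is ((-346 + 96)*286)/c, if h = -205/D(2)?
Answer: -171600/41 ≈ -4185.4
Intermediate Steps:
h = 205/12 (h = -205/(-12) = -205*(-1/12) = 205/12 ≈ 17.083)
c = 205/12 (c = 205/12 + 0**2*(3*6) = 205/12 + 0*18 = 205/12 + 0 = 205/12 ≈ 17.083)
((-346 + 96)*286)/c = ((-346 + 96)*286)/(205/12) = -250*286*(12/205) = -71500*12/205 = -171600/41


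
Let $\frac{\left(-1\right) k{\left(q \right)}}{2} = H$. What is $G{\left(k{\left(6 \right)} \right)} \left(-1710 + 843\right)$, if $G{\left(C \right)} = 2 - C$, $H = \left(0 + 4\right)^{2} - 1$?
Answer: $-27744$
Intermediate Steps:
$H = 15$ ($H = 4^{2} - 1 = 16 - 1 = 15$)
$k{\left(q \right)} = -30$ ($k{\left(q \right)} = \left(-2\right) 15 = -30$)
$G{\left(k{\left(6 \right)} \right)} \left(-1710 + 843\right) = \left(2 - -30\right) \left(-1710 + 843\right) = \left(2 + 30\right) \left(-867\right) = 32 \left(-867\right) = -27744$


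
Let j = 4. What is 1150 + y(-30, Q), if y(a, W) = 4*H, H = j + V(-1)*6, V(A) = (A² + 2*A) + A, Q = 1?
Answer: 1118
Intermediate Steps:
V(A) = A² + 3*A
H = -8 (H = 4 - (3 - 1)*6 = 4 - 1*2*6 = 4 - 2*6 = 4 - 12 = -8)
y(a, W) = -32 (y(a, W) = 4*(-8) = -32)
1150 + y(-30, Q) = 1150 - 32 = 1118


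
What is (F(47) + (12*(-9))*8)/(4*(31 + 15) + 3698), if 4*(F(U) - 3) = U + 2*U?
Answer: -1101/5176 ≈ -0.21271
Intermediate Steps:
F(U) = 3 + 3*U/4 (F(U) = 3 + (U + 2*U)/4 = 3 + (3*U)/4 = 3 + 3*U/4)
(F(47) + (12*(-9))*8)/(4*(31 + 15) + 3698) = ((3 + (3/4)*47) + (12*(-9))*8)/(4*(31 + 15) + 3698) = ((3 + 141/4) - 108*8)/(4*46 + 3698) = (153/4 - 864)/(184 + 3698) = -3303/4/3882 = -3303/4*1/3882 = -1101/5176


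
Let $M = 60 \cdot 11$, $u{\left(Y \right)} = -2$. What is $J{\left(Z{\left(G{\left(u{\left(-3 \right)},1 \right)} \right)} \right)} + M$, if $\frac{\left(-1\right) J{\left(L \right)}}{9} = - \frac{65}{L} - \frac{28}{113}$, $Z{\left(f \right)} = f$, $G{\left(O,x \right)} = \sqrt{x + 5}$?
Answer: $\frac{74832}{113} + \frac{195 \sqrt{6}}{2} \approx 901.06$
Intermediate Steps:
$G{\left(O,x \right)} = \sqrt{5 + x}$
$M = 660$
$J{\left(L \right)} = \frac{252}{113} + \frac{585}{L}$ ($J{\left(L \right)} = - 9 \left(- \frac{65}{L} - \frac{28}{113}\right) = - 9 \left(- \frac{28}{113} - \frac{65}{L}\right) = \frac{252}{113} + \frac{585}{L}$)
$J{\left(Z{\left(G{\left(u{\left(-3 \right)},1 \right)} \right)} \right)} + M = \left(\frac{252}{113} + \frac{585}{\sqrt{5 + 1}}\right) + 660 = \left(\frac{252}{113} + \frac{585}{\sqrt{6}}\right) + 660 = \left(\frac{252}{113} + 585 \frac{\sqrt{6}}{6}\right) + 660 = \left(\frac{252}{113} + \frac{195 \sqrt{6}}{2}\right) + 660 = \frac{74832}{113} + \frac{195 \sqrt{6}}{2}$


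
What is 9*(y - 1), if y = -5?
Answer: -54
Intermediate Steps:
9*(y - 1) = 9*(-5 - 1) = 9*(-6) = -54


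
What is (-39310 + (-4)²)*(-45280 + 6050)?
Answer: 1541503620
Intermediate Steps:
(-39310 + (-4)²)*(-45280 + 6050) = (-39310 + 16)*(-39230) = -39294*(-39230) = 1541503620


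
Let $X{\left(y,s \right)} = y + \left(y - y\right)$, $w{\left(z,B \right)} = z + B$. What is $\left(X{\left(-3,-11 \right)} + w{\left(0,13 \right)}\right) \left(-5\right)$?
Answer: $-50$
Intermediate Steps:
$w{\left(z,B \right)} = B + z$
$X{\left(y,s \right)} = y$ ($X{\left(y,s \right)} = y + 0 = y$)
$\left(X{\left(-3,-11 \right)} + w{\left(0,13 \right)}\right) \left(-5\right) = \left(-3 + \left(13 + 0\right)\right) \left(-5\right) = \left(-3 + 13\right) \left(-5\right) = 10 \left(-5\right) = -50$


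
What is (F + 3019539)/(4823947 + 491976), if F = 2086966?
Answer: 5106505/5315923 ≈ 0.96061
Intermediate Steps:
(F + 3019539)/(4823947 + 491976) = (2086966 + 3019539)/(4823947 + 491976) = 5106505/5315923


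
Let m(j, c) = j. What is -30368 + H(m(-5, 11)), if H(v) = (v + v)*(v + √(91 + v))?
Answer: -30318 - 10*√86 ≈ -30411.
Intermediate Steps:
H(v) = 2*v*(v + √(91 + v)) (H(v) = (2*v)*(v + √(91 + v)) = 2*v*(v + √(91 + v)))
-30368 + H(m(-5, 11)) = -30368 + 2*(-5)*(-5 + √(91 - 5)) = -30368 + 2*(-5)*(-5 + √86) = -30368 + (50 - 10*√86) = -30318 - 10*√86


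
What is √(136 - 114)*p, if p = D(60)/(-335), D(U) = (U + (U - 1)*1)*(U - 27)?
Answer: -3927*√22/335 ≈ -54.983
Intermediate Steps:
D(U) = (-1 + 2*U)*(-27 + U) (D(U) = (U + (-1 + U)*1)*(-27 + U) = (U + (-1 + U))*(-27 + U) = (-1 + 2*U)*(-27 + U))
p = -3927/335 (p = (27 - 55*60 + 2*60²)/(-335) = (27 - 3300 + 2*3600)*(-1/335) = (27 - 3300 + 7200)*(-1/335) = 3927*(-1/335) = -3927/335 ≈ -11.722)
√(136 - 114)*p = √(136 - 114)*(-3927/335) = √22*(-3927/335) = -3927*√22/335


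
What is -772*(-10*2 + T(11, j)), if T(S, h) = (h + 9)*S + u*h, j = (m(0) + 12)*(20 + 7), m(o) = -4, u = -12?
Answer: 105764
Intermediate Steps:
j = 216 (j = (-4 + 12)*(20 + 7) = 8*27 = 216)
T(S, h) = -12*h + S*(9 + h) (T(S, h) = (h + 9)*S - 12*h = (9 + h)*S - 12*h = S*(9 + h) - 12*h = -12*h + S*(9 + h))
-772*(-10*2 + T(11, j)) = -772*(-10*2 + (-12*216 + 9*11 + 11*216)) = -772*(-20 + (-2592 + 99 + 2376)) = -772*(-20 - 117) = -772*(-137) = 105764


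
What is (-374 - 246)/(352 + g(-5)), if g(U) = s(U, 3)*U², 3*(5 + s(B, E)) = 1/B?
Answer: -465/169 ≈ -2.7515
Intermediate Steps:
s(B, E) = -5 + 1/(3*B) (s(B, E) = -5 + (1/B)/3 = -5 + 1/(3*B))
g(U) = U²*(-5 + 1/(3*U)) (g(U) = (-5 + 1/(3*U))*U² = U²*(-5 + 1/(3*U)))
(-374 - 246)/(352 + g(-5)) = (-374 - 246)/(352 + (⅓)*(-5)*(1 - 15*(-5))) = -620/(352 + (⅓)*(-5)*(1 + 75)) = -620/(352 + (⅓)*(-5)*76) = -620/(352 - 380/3) = -620/676/3 = -620*3/676 = -465/169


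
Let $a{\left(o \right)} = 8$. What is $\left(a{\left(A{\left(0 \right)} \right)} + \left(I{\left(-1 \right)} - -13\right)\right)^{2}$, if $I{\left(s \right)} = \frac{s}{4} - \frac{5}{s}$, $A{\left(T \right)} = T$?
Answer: $\frac{10609}{16} \approx 663.06$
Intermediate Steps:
$I{\left(s \right)} = - \frac{5}{s} + \frac{s}{4}$ ($I{\left(s \right)} = s \frac{1}{4} - \frac{5}{s} = \frac{s}{4} - \frac{5}{s} = - \frac{5}{s} + \frac{s}{4}$)
$\left(a{\left(A{\left(0 \right)} \right)} + \left(I{\left(-1 \right)} - -13\right)\right)^{2} = \left(8 + \left(\left(- \frac{5}{-1} + \frac{1}{4} \left(-1\right)\right) - -13\right)\right)^{2} = \left(8 + \left(\left(\left(-5\right) \left(-1\right) - \frac{1}{4}\right) + 13\right)\right)^{2} = \left(8 + \left(\left(5 - \frac{1}{4}\right) + 13\right)\right)^{2} = \left(8 + \left(\frac{19}{4} + 13\right)\right)^{2} = \left(8 + \frac{71}{4}\right)^{2} = \left(\frac{103}{4}\right)^{2} = \frac{10609}{16}$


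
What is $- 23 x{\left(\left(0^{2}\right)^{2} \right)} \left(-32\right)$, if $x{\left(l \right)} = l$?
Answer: $0$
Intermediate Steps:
$- 23 x{\left(\left(0^{2}\right)^{2} \right)} \left(-32\right) = - 23 \left(0^{2}\right)^{2} \left(-32\right) = - 23 \cdot 0^{2} \left(-32\right) = \left(-23\right) 0 \left(-32\right) = 0 \left(-32\right) = 0$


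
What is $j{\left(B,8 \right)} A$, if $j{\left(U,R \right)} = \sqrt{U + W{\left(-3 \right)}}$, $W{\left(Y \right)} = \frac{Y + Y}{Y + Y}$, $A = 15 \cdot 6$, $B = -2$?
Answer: $90 i \approx 90.0 i$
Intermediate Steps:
$A = 90$
$W{\left(Y \right)} = 1$ ($W{\left(Y \right)} = \frac{2 Y}{2 Y} = 2 Y \frac{1}{2 Y} = 1$)
$j{\left(U,R \right)} = \sqrt{1 + U}$ ($j{\left(U,R \right)} = \sqrt{U + 1} = \sqrt{1 + U}$)
$j{\left(B,8 \right)} A = \sqrt{1 - 2} \cdot 90 = \sqrt{-1} \cdot 90 = i 90 = 90 i$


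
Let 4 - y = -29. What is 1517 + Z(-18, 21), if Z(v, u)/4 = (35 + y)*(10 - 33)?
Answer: -4739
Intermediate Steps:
y = 33 (y = 4 - 1*(-29) = 4 + 29 = 33)
Z(v, u) = -6256 (Z(v, u) = 4*((35 + 33)*(10 - 33)) = 4*(68*(-23)) = 4*(-1564) = -6256)
1517 + Z(-18, 21) = 1517 - 6256 = -4739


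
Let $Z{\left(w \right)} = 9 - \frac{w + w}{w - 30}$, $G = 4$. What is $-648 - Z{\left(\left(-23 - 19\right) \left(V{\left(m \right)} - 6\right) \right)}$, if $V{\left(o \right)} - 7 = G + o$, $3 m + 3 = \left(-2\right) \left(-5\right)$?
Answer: $- \frac{110725}{169} \approx -655.18$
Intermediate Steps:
$m = \frac{7}{3}$ ($m = -1 + \frac{\left(-2\right) \left(-5\right)}{3} = -1 + \frac{1}{3} \cdot 10 = -1 + \frac{10}{3} = \frac{7}{3} \approx 2.3333$)
$V{\left(o \right)} = 11 + o$ ($V{\left(o \right)} = 7 + \left(4 + o\right) = 11 + o$)
$Z{\left(w \right)} = 9 - \frac{2 w}{-30 + w}$
$-648 - Z{\left(\left(-23 - 19\right) \left(V{\left(m \right)} - 6\right) \right)} = -648 - \frac{-270 + 7 \left(-23 - 19\right) \left(\left(11 + \frac{7}{3}\right) - 6\right)}{-30 + \left(-23 - 19\right) \left(\left(11 + \frac{7}{3}\right) - 6\right)} = -648 - \frac{-270 + 7 \left(- 42 \left(\frac{40}{3} - 6\right)\right)}{-30 - 42 \left(\frac{40}{3} - 6\right)} = -648 - \frac{-270 + 7 \left(\left(-42\right) \frac{22}{3}\right)}{-30 - 308} = -648 - \frac{-270 + 7 \left(-308\right)}{-30 - 308} = -648 - \frac{-270 - 2156}{-338} = -648 - \left(- \frac{1}{338}\right) \left(-2426\right) = -648 - \frac{1213}{169} = - \frac{110725}{169}$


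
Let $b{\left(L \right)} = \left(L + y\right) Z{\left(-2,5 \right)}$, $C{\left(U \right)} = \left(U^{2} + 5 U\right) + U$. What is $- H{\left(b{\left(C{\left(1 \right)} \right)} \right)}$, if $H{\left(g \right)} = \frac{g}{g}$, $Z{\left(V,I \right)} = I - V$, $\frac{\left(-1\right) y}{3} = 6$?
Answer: $-1$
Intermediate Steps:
$y = -18$ ($y = \left(-3\right) 6 = -18$)
$C{\left(U \right)} = U^{2} + 6 U$
$b{\left(L \right)} = -126 + 7 L$ ($b{\left(L \right)} = \left(L - 18\right) \left(5 - -2\right) = \left(-18 + L\right) \left(5 + 2\right) = \left(-18 + L\right) 7 = -126 + 7 L$)
$H{\left(g \right)} = 1$
$- H{\left(b{\left(C{\left(1 \right)} \right)} \right)} = \left(-1\right) 1 = -1$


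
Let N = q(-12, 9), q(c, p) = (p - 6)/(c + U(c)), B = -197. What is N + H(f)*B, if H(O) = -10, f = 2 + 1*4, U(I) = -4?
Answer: 31517/16 ≈ 1969.8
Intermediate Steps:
f = 6 (f = 2 + 4 = 6)
q(c, p) = (-6 + p)/(-4 + c) (q(c, p) = (p - 6)/(c - 4) = (-6 + p)/(-4 + c))
N = -3/16 (N = (-6 + 9)/(-4 - 12) = 3/(-16) = -1/16*3 = -3/16 ≈ -0.18750)
N + H(f)*B = -3/16 - 10*(-197) = -3/16 + 1970 = 31517/16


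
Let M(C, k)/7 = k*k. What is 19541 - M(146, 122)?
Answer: -84647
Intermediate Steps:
M(C, k) = 7*k**2 (M(C, k) = 7*(k*k) = 7*k**2)
19541 - M(146, 122) = 19541 - 7*122**2 = 19541 - 7*14884 = 19541 - 1*104188 = 19541 - 104188 = -84647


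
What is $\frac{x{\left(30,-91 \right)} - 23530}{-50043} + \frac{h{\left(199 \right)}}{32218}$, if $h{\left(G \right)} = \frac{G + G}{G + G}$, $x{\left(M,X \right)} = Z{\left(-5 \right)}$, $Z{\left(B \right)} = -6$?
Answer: $\frac{758332891}{1612285374} \approx 0.47035$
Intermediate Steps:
$x{\left(M,X \right)} = -6$
$h{\left(G \right)} = 1$ ($h{\left(G \right)} = \frac{2 G}{2 G} = 2 G \frac{1}{2 G} = 1$)
$\frac{x{\left(30,-91 \right)} - 23530}{-50043} + \frac{h{\left(199 \right)}}{32218} = \frac{-6 - 23530}{-50043} + 1 \cdot \frac{1}{32218} = \left(-6 - 23530\right) \left(- \frac{1}{50043}\right) + 1 \cdot \frac{1}{32218} = \left(-23536\right) \left(- \frac{1}{50043}\right) + \frac{1}{32218} = \frac{23536}{50043} + \frac{1}{32218} = \frac{758332891}{1612285374}$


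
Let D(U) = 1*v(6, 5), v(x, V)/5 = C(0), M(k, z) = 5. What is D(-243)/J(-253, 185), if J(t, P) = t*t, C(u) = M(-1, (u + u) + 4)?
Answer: 25/64009 ≈ 0.00039057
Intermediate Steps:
C(u) = 5
v(x, V) = 25 (v(x, V) = 5*5 = 25)
D(U) = 25 (D(U) = 1*25 = 25)
J(t, P) = t²
D(-243)/J(-253, 185) = 25/((-253)²) = 25/64009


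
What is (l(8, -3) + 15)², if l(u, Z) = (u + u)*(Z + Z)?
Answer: 6561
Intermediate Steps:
l(u, Z) = 4*Z*u (l(u, Z) = (2*u)*(2*Z) = 4*Z*u)
(l(8, -3) + 15)² = (4*(-3)*8 + 15)² = (-96 + 15)² = (-81)² = 6561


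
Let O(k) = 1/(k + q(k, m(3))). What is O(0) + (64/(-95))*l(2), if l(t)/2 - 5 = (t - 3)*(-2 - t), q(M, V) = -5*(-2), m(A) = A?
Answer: -457/38 ≈ -12.026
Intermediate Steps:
q(M, V) = 10
l(t) = 10 + 2*(-3 + t)*(-2 - t) (l(t) = 10 + 2*((t - 3)*(-2 - t)) = 10 + 2*((-3 + t)*(-2 - t)) = 10 + 2*(-3 + t)*(-2 - t))
O(k) = 1/(10 + k) (O(k) = 1/(k + 10) = 1/(10 + k))
O(0) + (64/(-95))*l(2) = 1/(10 + 0) + (64/(-95))*(22 - 2*2² + 2*2) = 1/10 + (64*(-1/95))*(22 - 2*4 + 4) = ⅒ - 64*(22 - 8 + 4)/95 = ⅒ - 64/95*18 = ⅒ - 1152/95 = -457/38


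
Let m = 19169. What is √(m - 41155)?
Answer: I*√21986 ≈ 148.28*I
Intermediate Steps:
√(m - 41155) = √(19169 - 41155) = √(-21986) = I*√21986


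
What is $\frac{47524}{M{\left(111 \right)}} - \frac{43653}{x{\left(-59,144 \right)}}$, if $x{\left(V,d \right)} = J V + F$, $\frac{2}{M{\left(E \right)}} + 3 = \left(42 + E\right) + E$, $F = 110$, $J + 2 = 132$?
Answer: $\frac{15628757191}{2520} \approx 6.2019 \cdot 10^{6}$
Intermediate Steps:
$J = 130$ ($J = -2 + 132 = 130$)
$M{\left(E \right)} = \frac{2}{39 + 2 E}$ ($M{\left(E \right)} = \frac{2}{-3 + \left(\left(42 + E\right) + E\right)} = \frac{2}{-3 + \left(42 + 2 E\right)} = \frac{2}{39 + 2 E}$)
$x{\left(V,d \right)} = 110 + 130 V$ ($x{\left(V,d \right)} = 130 V + 110 = 110 + 130 V$)
$\frac{47524}{M{\left(111 \right)}} - \frac{43653}{x{\left(-59,144 \right)}} = \frac{47524}{2 \frac{1}{39 + 2 \cdot 111}} - \frac{43653}{110 + 130 \left(-59\right)} = \frac{47524}{2 \frac{1}{39 + 222}} - \frac{43653}{110 - 7670} = \frac{47524}{2 \cdot \frac{1}{261}} - \frac{43653}{-7560} = \frac{47524}{2 \cdot \frac{1}{261}} - - \frac{14551}{2520} = \frac{47524}{\frac{2}{261}} + \frac{14551}{2520} = 47524 \cdot \frac{261}{2} + \frac{14551}{2520} = 6201882 + \frac{14551}{2520} = \frac{15628757191}{2520}$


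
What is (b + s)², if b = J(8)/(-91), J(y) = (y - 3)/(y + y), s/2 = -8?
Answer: 542936601/2119936 ≈ 256.11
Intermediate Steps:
s = -16 (s = 2*(-8) = -16)
J(y) = (-3 + y)/(2*y) (J(y) = (-3 + y)/((2*y)) = (-3 + y)*(1/(2*y)) = (-3 + y)/(2*y))
b = -5/1456 (b = ((½)*(-3 + 8)/8)/(-91) = ((½)*(⅛)*5)*(-1/91) = (5/16)*(-1/91) = -5/1456 ≈ -0.0034341)
(b + s)² = (-5/1456 - 16)² = (-23301/1456)² = 542936601/2119936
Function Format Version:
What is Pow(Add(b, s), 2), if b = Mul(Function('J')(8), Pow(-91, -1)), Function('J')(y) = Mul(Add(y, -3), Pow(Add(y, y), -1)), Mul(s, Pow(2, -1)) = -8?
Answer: Rational(542936601, 2119936) ≈ 256.11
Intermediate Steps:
s = -16 (s = Mul(2, -8) = -16)
Function('J')(y) = Mul(Rational(1, 2), Pow(y, -1), Add(-3, y)) (Function('J')(y) = Mul(Add(-3, y), Pow(Mul(2, y), -1)) = Mul(Add(-3, y), Mul(Rational(1, 2), Pow(y, -1))) = Mul(Rational(1, 2), Pow(y, -1), Add(-3, y)))
b = Rational(-5, 1456) (b = Mul(Mul(Rational(1, 2), Pow(8, -1), Add(-3, 8)), Pow(-91, -1)) = Mul(Mul(Rational(1, 2), Rational(1, 8), 5), Rational(-1, 91)) = Mul(Rational(5, 16), Rational(-1, 91)) = Rational(-5, 1456) ≈ -0.0034341)
Pow(Add(b, s), 2) = Pow(Add(Rational(-5, 1456), -16), 2) = Pow(Rational(-23301, 1456), 2) = Rational(542936601, 2119936)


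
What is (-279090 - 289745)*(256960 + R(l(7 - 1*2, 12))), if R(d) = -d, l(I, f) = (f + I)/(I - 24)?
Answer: -2777198660595/19 ≈ -1.4617e+11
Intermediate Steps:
l(I, f) = (I + f)/(-24 + I)
(-279090 - 289745)*(256960 + R(l(7 - 1*2, 12))) = (-279090 - 289745)*(256960 - ((7 - 1*2) + 12)/(-24 + (7 - 1*2))) = -568835*(256960 - ((7 - 2) + 12)/(-24 + (7 - 2))) = -568835*(256960 - (5 + 12)/(-24 + 5)) = -568835*(256960 - 17/(-19)) = -568835*(256960 - (-1)*17/19) = -568835*(256960 - 1*(-17/19)) = -568835*(256960 + 17/19) = -568835*4882257/19 = -2777198660595/19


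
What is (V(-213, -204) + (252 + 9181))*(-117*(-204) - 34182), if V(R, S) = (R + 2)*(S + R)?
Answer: -1004789880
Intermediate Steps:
V(R, S) = (2 + R)*(R + S)
(V(-213, -204) + (252 + 9181))*(-117*(-204) - 34182) = (((-213)² + 2*(-213) + 2*(-204) - 213*(-204)) + (252 + 9181))*(-117*(-204) - 34182) = ((45369 - 426 - 408 + 43452) + 9433)*(23868 - 34182) = (87987 + 9433)*(-10314) = 97420*(-10314) = -1004789880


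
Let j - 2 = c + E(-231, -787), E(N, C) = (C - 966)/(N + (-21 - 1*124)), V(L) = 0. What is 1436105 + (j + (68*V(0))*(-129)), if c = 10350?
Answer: 543869585/376 ≈ 1.4465e+6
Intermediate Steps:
E(N, C) = (-966 + C)/(-145 + N) (E(N, C) = (-966 + C)/(N + (-21 - 124)) = (-966 + C)/(N - 145) = (-966 + C)/(-145 + N))
j = 3894105/376 (j = 2 + (10350 + (-966 - 787)/(-145 - 231)) = 2 + (10350 - 1753/(-376)) = 2 + (10350 - 1/376*(-1753)) = 2 + (10350 + 1753/376) = 2 + 3893353/376 = 3894105/376 ≈ 10357.)
1436105 + (j + (68*V(0))*(-129)) = 1436105 + (3894105/376 + (68*0)*(-129)) = 1436105 + (3894105/376 + 0*(-129)) = 1436105 + (3894105/376 + 0) = 1436105 + 3894105/376 = 543869585/376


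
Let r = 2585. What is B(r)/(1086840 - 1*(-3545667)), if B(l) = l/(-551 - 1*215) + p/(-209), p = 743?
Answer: -123267/82404063962 ≈ -1.4959e-6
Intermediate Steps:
B(l) = -743/209 - l/766 (B(l) = l/(-551 - 1*215) + 743/(-209) = l/(-551 - 215) + 743*(-1/209) = l/(-766) - 743/209 = l*(-1/766) - 743/209 = -l/766 - 743/209 = -743/209 - l/766)
B(r)/(1086840 - 1*(-3545667)) = (-743/209 - 1/766*2585)/(1086840 - 1*(-3545667)) = (-743/209 - 2585/766)/(1086840 + 3545667) = -1109403/160094/4632507 = -1109403/160094*1/4632507 = -123267/82404063962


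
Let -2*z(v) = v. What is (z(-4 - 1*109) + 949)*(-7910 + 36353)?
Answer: 57198873/2 ≈ 2.8599e+7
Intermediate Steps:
z(v) = -v/2
(z(-4 - 1*109) + 949)*(-7910 + 36353) = (-(-4 - 1*109)/2 + 949)*(-7910 + 36353) = (-(-4 - 109)/2 + 949)*28443 = (-1/2*(-113) + 949)*28443 = (113/2 + 949)*28443 = (2011/2)*28443 = 57198873/2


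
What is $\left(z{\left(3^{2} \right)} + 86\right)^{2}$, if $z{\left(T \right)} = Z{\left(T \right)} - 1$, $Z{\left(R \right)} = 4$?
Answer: $7921$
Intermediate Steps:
$z{\left(T \right)} = 3$ ($z{\left(T \right)} = 4 - 1 = 3$)
$\left(z{\left(3^{2} \right)} + 86\right)^{2} = \left(3 + 86\right)^{2} = 89^{2} = 7921$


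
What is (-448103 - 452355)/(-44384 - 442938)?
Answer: 450229/243661 ≈ 1.8478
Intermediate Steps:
(-448103 - 452355)/(-44384 - 442938) = -900458/(-487322) = -900458*(-1/487322) = 450229/243661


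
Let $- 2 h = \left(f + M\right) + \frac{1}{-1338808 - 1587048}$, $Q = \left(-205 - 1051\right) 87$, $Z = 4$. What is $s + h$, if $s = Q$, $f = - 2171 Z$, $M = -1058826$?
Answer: $\frac{2483952264897}{5851712} \approx 4.2448 \cdot 10^{5}$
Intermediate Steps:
$f = -8684$ ($f = \left(-2171\right) 4 = -8684$)
$Q = -109272$ ($Q = \left(-1256\right) 87 = -109272$)
$s = -109272$
$h = \frac{3123380538561}{5851712}$ ($h = - \frac{\left(-8684 - 1058826\right) + \frac{1}{-1338808 - 1587048}}{2} = - \frac{-1067510 + \frac{1}{-2925856}}{2} = - \frac{-1067510 - \frac{1}{2925856}}{2} = \left(- \frac{1}{2}\right) \left(- \frac{3123380538561}{2925856}\right) = \frac{3123380538561}{5851712} \approx 5.3376 \cdot 10^{5}$)
$s + h = -109272 + \frac{3123380538561}{5851712} = \frac{2483952264897}{5851712}$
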